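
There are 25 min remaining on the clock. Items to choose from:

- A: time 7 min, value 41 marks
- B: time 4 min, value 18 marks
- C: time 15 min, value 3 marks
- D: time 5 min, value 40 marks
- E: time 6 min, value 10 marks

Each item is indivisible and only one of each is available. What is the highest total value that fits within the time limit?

109 marks

This is a 0/1 knapsack; check combinations near the capacity.
- A+B+D+E: time 7+4+5+6=22, value 41+18+40+10=109
- A+B+D: time 7+4+5=16, value 41+18+40=99
- A+D+E: time 7+5+6=18, value 41+40+10=91
- A+D: time 7+5=12, value 41+40=81
- A+B+E: time 7+4+6=17, value 41+18+10=69
Best: 109 marks.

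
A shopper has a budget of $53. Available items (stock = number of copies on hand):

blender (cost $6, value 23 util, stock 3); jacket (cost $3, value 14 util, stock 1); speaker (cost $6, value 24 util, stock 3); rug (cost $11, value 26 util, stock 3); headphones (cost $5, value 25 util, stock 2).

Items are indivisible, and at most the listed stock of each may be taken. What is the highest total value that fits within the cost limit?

205 util

Best selections within cost 53 and stock limits:
- 3×blender + 1×jacket + 3×speaker + 2×headphones: cost 49, value 205
- 2×blender + 3×speaker + 1×rug + 2×headphones: cost 51, value 194
Best: 205 util.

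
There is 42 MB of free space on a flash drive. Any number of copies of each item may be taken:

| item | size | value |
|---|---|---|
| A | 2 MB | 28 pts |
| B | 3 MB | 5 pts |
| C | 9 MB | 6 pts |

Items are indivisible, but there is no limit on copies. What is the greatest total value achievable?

Best value-per-unit is A at 28/2, and filling with it alone uses size 21×2=42. No mix of the others beats 21×28 = 588.

588 pts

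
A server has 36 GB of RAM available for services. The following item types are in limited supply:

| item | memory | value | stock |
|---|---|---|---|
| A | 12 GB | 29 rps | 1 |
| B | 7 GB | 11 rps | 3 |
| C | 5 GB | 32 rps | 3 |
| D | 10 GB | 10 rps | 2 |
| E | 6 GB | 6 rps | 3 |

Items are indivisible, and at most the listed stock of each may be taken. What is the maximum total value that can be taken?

136 rps

Best selections within memory 36 and stock limits:
- 1×A + 1×B + 3×C: memory 34, value 136
- 1×A + 3×C + 1×E: memory 33, value 131
- 3×B + 3×C: memory 36, value 129
Best: 136 rps.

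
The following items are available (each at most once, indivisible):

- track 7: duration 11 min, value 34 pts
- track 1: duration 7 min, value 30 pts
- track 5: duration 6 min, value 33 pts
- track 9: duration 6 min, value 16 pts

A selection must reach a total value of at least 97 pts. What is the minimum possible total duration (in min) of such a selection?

Subsets with value ≥ 97, sorted by total duration:
- track 7+track 1+track 5: duration 24, value 97
- track 7+track 1+track 5+track 9: duration 30, value 113
Minimum duration: 24 min.

24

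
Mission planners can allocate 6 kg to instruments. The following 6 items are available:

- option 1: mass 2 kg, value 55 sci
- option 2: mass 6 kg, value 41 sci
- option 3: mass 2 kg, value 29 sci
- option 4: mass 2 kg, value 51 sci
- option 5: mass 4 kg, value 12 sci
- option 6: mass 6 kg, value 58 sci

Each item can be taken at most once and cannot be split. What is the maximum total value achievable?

135 sci

Check high-value combinations within 6 kg:
- option 1+option 3+option 4: mass 2+2+2=6, value 55+29+51=135
- option 1+option 4: mass 2+2=4, value 55+51=106
- option 1+option 3: mass 2+2=4, value 55+29=84
- option 3+option 4: mass 2+2=4, value 29+51=80
Best: 135 sci.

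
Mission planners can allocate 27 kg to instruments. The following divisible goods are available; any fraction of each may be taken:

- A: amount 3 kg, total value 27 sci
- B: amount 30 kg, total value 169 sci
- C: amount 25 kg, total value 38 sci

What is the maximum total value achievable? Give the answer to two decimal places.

162.20

Take in order of value per unit:
- A (27/3 per unit): all 3 → value 27, running total 27.00
- B (169/30 per unit): 24 of 30 → value 24×169/30 = 135.2000, running total 162.20
Total 162.20.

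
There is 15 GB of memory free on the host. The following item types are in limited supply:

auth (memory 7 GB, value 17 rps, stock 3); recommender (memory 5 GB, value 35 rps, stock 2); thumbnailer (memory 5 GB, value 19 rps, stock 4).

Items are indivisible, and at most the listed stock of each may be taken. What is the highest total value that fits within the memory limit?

Best selections within memory 15 and stock limits:
- 2×recommender + 1×thumbnailer: memory 15, value 89
- 1×recommender + 2×thumbnailer: memory 15, value 73
- 2×recommender: memory 10, value 70
- 3×thumbnailer: memory 15, value 57
Best: 89 rps.

89 rps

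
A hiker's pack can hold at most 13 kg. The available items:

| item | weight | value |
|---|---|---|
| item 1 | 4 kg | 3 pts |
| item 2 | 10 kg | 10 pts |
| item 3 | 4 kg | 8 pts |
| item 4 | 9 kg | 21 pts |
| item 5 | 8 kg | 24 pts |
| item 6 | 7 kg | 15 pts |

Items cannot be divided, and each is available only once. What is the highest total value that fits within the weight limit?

This is a 0/1 knapsack; check combinations near the capacity.
- item 3+item 5: weight 4+8=12, value 8+24=32
- item 3+item 4: weight 4+9=13, value 8+21=29
- item 1+item 5: weight 4+8=12, value 3+24=27
- item 5: weight 8, value 24
Best: 32 pts.

32 pts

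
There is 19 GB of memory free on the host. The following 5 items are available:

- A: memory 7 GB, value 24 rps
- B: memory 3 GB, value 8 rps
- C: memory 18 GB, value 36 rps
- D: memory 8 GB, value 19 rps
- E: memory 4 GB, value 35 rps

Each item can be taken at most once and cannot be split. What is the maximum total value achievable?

78 rps

Check high-value combinations within 19 GB:
- A+D+E: memory 7+8+4=19, value 24+19+35=78
- A+B+E: memory 7+3+4=14, value 24+8+35=67
- B+D+E: memory 3+8+4=15, value 8+19+35=62
Best: 78 rps.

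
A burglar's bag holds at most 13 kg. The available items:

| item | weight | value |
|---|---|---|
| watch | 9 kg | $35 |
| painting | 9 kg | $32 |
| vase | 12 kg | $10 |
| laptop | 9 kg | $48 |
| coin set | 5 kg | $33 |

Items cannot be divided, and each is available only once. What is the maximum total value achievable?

Check high-value combinations within 13 kg:
- laptop: weight 9, value 48
- watch: weight 9, value 35
- coin set: weight 5, value 33
- painting: weight 9, value 32
Best: $48.

$48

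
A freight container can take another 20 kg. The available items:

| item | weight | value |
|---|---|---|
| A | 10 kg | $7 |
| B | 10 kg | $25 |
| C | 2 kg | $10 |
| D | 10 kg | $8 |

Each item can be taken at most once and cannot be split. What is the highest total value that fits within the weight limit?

This is a 0/1 knapsack; check combinations near the capacity.
- B+C: weight 10+2=12, value 25+10=35
- B+D: weight 10+10=20, value 25+8=33
- A+B: weight 10+10=20, value 7+25=32
Best: $35.

$35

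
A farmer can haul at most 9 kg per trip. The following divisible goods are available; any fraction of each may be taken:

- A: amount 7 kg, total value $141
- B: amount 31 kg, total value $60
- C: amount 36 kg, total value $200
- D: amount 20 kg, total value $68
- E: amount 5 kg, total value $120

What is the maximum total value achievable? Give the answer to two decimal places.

Take in order of value per unit:
- E (120/5 per unit): all 5 → value 120, running total 120.00
- A (141/7 per unit): 4 of 7 → value 4×141/7 = 80.5714, running total 200.57
Total 200.57.

200.57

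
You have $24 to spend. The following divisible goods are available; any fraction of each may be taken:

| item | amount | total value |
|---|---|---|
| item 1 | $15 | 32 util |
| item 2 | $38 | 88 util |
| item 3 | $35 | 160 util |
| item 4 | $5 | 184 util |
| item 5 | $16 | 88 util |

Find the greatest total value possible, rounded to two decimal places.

Take in order of value per unit:
- item 4 (184/5 per unit): all 5 → value 184, running total 184.00
- item 5 (88/16 per unit): all 16 → value 88, running total 272.00
- item 3 (160/35 per unit): 3 of 35 → value 3×160/35 = 13.7143, running total 285.71
Total 285.71.

285.71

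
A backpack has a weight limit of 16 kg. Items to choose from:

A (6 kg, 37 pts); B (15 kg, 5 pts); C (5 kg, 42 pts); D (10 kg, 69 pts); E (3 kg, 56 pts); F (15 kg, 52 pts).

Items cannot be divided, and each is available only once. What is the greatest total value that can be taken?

Check high-value combinations within 16 kg:
- A+C+E: weight 6+5+3=14, value 37+42+56=135
- D+E: weight 10+3=13, value 69+56=125
- C+D: weight 5+10=15, value 42+69=111
Best: 135 pts.

135 pts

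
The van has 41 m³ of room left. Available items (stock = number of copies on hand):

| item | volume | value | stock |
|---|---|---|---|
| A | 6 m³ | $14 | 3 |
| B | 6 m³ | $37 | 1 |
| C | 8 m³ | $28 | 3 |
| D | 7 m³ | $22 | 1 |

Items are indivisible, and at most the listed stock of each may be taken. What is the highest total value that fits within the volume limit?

$143

Top feasible selections:
- 1×B + 3×C + 1×D: volume 37, value 143
- 2×A + 1×B + 2×C + 1×D: volume 41, value 143
- 1×A + 1×B + 3×C: volume 36, value 135
Best: $143.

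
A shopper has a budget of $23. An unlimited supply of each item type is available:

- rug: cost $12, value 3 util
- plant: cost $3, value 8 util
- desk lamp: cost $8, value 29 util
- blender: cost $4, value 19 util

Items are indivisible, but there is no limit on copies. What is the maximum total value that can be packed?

Best value-per-unit is blender at 19/4; filling with it alone gives 5×19 = 95.
Optimal mix: 1×plant + 5×blender → cost 23, value 103.

103 util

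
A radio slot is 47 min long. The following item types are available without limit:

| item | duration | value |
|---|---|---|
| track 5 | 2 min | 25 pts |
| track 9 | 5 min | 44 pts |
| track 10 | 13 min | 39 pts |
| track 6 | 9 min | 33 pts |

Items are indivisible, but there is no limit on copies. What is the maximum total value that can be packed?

575 pts

Best value-per-unit is track 5 at 25/2, and filling with it alone uses duration 23×2=46. No mix of the others beats 23×25 = 575.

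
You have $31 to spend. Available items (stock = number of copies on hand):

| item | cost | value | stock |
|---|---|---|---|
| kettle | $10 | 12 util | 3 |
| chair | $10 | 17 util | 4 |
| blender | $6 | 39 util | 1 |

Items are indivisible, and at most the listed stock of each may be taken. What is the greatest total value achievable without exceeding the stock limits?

Top feasible selections:
- 2×chair + 1×blender: cost 26, value 73
- 1×kettle + 1×chair + 1×blender: cost 26, value 68
- 2×kettle + 1×blender: cost 26, value 63
Best: 73 util.

73 util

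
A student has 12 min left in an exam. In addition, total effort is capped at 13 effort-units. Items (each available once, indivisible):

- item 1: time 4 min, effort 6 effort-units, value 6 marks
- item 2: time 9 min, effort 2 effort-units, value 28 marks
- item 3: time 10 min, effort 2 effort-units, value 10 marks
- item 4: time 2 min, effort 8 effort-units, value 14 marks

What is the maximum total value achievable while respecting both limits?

Feasible sets respecting both limits:
- item 2+item 4: time 11, effort 10, value 42
- item 2: time 9, effort 2, value 28
- item 3+item 4: time 12, effort 10, value 24
Best: 42 marks.

42 marks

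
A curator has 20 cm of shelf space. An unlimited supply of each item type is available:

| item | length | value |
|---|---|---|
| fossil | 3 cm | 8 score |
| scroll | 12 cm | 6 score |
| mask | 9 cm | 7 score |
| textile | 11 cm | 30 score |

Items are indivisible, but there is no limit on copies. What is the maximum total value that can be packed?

Best value-per-unit is textile at 30/11; filling with it alone gives 1×30 = 30.
Optimal mix: 3×fossil + 1×textile → length 20, value 54.

54 score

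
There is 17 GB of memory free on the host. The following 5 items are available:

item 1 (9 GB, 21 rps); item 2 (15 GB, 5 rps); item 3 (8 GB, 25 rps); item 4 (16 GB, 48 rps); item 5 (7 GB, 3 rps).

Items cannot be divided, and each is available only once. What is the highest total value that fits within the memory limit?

48 rps

This is a 0/1 knapsack; check combinations near the capacity.
- item 4: memory 16, value 48
- item 1+item 3: memory 9+8=17, value 21+25=46
- item 3+item 5: memory 8+7=15, value 25+3=28
- item 3: memory 8, value 25
Best: 48 rps.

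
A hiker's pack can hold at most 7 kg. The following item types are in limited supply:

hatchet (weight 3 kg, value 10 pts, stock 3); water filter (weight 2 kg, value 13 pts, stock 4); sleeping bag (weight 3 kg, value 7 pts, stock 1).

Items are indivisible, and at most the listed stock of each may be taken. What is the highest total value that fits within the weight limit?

39 pts

Best selections within weight 7 and stock limits:
- 3×water filter: weight 6, value 39
- 1×hatchet + 2×water filter: weight 7, value 36
- 2×water filter + 1×sleeping bag: weight 7, value 33
Best: 39 pts.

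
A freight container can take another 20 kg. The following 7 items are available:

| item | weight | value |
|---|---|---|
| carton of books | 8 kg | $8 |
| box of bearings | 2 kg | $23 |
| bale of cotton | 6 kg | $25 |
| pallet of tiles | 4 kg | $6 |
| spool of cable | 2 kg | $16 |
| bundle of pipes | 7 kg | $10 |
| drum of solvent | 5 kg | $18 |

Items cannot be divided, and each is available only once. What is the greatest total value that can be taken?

$88

Check high-value combinations within 20 kg:
- box of bearings+bale of cotton+pallet of tiles+spool of cable+drum of solvent: weight 2+6+4+2+5=19, value 23+25+6+16+18=88
- box of bearings+bale of cotton+spool of cable+drum of solvent: weight 2+6+2+5=15, value 23+25+16+18=82
- box of bearings+bale of cotton+bundle of pipes+drum of solvent: weight 2+6+7+5=20, value 23+25+10+18=76
- box of bearings+bale of cotton+spool of cable+bundle of pipes: weight 2+6+2+7=17, value 23+25+16+10=74
Best: $88.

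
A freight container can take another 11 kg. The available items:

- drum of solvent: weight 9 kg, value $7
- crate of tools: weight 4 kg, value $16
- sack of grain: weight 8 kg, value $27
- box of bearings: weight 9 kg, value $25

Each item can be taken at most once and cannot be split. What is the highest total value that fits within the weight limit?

$27

Check high-value combinations within 11 kg:
- sack of grain: weight 8, value 27
- box of bearings: weight 9, value 25
- crate of tools: weight 4, value 16
- drum of solvent: weight 9, value 7
Best: $27.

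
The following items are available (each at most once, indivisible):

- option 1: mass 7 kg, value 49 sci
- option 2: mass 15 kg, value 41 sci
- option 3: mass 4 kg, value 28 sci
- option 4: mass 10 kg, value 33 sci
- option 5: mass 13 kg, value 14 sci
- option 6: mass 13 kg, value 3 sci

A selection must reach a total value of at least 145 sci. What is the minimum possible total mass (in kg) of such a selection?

36

Subsets with value ≥ 145, sorted by total mass:
- option 1+option 2+option 3+option 4: mass 36, value 151
- option 1+option 2+option 3+option 4+option 5: mass 49, value 165
Minimum mass: 36 kg.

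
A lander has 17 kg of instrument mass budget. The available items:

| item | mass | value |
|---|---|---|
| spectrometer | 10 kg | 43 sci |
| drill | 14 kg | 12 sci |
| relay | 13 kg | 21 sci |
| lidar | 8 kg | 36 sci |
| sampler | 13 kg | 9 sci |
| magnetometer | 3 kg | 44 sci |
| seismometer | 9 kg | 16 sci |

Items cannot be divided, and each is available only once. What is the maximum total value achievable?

87 sci

Check high-value combinations within 17 kg:
- spectrometer+magnetometer: mass 10+3=13, value 43+44=87
- lidar+magnetometer: mass 8+3=11, value 36+44=80
- relay+magnetometer: mass 13+3=16, value 21+44=65
- magnetometer+seismometer: mass 3+9=12, value 44+16=60
Best: 87 sci.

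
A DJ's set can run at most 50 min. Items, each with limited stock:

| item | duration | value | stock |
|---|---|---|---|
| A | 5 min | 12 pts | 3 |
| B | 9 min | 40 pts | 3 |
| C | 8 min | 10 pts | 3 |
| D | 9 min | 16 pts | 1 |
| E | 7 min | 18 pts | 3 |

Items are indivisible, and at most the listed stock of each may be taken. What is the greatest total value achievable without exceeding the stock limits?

Top feasible selections:
- 3×B + 3×E: duration 48, value 174
- 3×A + 3×B + 1×E: duration 49, value 174
- 3×B + 1×D + 2×E: duration 50, value 172
Best: 174 pts.

174 pts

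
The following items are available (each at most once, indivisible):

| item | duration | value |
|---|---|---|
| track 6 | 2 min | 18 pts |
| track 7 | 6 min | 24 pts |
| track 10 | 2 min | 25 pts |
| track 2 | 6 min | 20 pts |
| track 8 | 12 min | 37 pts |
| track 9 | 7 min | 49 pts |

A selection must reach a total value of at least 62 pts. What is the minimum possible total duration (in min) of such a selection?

9

Subsets with value ≥ 62, sorted by total duration:
- track 10+track 9: duration 9, value 74
- track 6+track 9: duration 9, value 67
- track 6+track 7+track 10: duration 10, value 67
- track 6+track 10+track 2: duration 10, value 63
Minimum duration: 9 min.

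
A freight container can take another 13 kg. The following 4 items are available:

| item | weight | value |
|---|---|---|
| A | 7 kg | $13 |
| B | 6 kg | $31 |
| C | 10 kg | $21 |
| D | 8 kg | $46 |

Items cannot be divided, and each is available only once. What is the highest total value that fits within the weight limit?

$46

Check high-value combinations within 13 kg:
- D: weight 8, value 46
- A+B: weight 7+6=13, value 13+31=44
- B: weight 6, value 31
- C: weight 10, value 21
- A: weight 7, value 13
Best: $46.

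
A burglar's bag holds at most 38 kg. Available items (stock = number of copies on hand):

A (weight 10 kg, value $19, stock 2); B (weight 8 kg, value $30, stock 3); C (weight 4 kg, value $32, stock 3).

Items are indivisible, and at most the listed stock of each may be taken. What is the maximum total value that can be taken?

Top feasible selections:
- 3×B + 3×C: weight 36, value 186
- 1×A + 2×B + 3×C: weight 38, value 175
- 2×B + 3×C: weight 28, value 156
- 3×B + 2×C: weight 32, value 154
Best: $186.

$186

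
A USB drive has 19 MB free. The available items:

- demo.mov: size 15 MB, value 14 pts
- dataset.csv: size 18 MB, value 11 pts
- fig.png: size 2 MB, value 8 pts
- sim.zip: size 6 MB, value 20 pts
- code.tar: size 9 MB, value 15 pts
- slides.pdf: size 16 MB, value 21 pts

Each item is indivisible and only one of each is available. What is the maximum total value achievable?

Check high-value combinations within 19 MB:
- fig.png+sim.zip+code.tar: size 2+6+9=17, value 8+20+15=43
- sim.zip+code.tar: size 6+9=15, value 20+15=35
- fig.png+slides.pdf: size 2+16=18, value 8+21=29
- fig.png+sim.zip: size 2+6=8, value 8+20=28
- fig.png+code.tar: size 2+9=11, value 8+15=23
Best: 43 pts.

43 pts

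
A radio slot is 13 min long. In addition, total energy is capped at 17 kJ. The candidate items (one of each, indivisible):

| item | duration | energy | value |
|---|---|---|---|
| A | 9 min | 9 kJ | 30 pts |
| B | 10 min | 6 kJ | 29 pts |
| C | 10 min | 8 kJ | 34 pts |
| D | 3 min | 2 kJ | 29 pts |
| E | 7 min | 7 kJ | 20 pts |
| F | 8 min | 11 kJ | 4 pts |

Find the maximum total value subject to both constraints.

63 pts

Feasible sets respecting both limits:
- C+D: duration 13, energy 10, value 63
- A+D: duration 12, energy 11, value 59
- B+D: duration 13, energy 8, value 58
Best: 63 pts.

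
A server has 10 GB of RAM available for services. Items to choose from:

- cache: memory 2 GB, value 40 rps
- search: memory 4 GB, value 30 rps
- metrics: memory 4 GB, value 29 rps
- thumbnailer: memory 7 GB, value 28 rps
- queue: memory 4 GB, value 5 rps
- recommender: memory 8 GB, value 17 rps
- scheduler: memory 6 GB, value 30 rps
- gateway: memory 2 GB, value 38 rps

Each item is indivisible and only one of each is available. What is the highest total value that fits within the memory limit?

Check high-value combinations within 10 GB:
- cache+search+gateway: memory 2+4+2=8, value 40+30+38=108
- cache+scheduler+gateway: memory 2+6+2=10, value 40+30+38=108
- cache+metrics+gateway: memory 2+4+2=8, value 40+29+38=107
- cache+search+metrics: memory 2+4+4=10, value 40+30+29=99
- search+metrics+gateway: memory 4+4+2=10, value 30+29+38=97
Best: 108 rps.

108 rps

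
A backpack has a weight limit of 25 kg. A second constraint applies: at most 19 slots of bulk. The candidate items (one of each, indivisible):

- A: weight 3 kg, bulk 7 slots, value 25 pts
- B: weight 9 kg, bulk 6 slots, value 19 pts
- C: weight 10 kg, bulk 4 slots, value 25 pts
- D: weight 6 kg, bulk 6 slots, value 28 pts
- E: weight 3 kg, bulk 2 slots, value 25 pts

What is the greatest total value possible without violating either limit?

103 pts

Feasible sets respecting both limits:
- A+C+D+E: weight 22, bulk 19, value 103
- A+B+C+E: weight 25, bulk 19, value 94
- A+C+D: weight 19, bulk 17, value 78
- A+D+E: weight 12, bulk 15, value 78
Best: 103 pts.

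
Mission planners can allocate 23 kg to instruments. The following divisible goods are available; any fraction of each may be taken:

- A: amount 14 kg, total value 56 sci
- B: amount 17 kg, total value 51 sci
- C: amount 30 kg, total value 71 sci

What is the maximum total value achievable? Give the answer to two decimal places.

83.00

Take in order of value per unit:
- A (56/14 per unit): all 14 → value 56, running total 56.00
- B (51/17 per unit): 9 of 17 → value 9×51/17 = 27.0000, running total 83.00
Total 83.00.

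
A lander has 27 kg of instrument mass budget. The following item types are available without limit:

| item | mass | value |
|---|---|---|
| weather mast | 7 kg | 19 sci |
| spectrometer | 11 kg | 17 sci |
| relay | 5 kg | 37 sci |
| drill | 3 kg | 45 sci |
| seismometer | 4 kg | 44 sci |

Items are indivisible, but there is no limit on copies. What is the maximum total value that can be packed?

405 sci

Best value-per-unit is drill at 45/3, and filling with it alone uses mass 9×3=27. No mix of the others beats 9×45 = 405.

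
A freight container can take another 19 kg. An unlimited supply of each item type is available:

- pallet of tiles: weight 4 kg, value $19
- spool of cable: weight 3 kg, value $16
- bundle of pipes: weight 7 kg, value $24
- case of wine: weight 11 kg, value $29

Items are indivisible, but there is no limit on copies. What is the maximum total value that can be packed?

$99

Best value-per-unit is spool of cable at 16/3; filling with it alone gives 6×16 = 96.
Optimal mix: 1×pallet of tiles + 5×spool of cable → weight 19, value 99.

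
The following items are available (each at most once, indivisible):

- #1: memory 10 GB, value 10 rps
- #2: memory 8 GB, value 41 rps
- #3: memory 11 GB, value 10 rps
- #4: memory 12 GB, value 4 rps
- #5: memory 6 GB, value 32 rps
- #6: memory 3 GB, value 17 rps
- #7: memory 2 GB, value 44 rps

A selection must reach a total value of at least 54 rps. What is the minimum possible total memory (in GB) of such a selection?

Subsets with value ≥ 54, sorted by total memory:
- #6+#7: memory 5, value 61
- #5+#7: memory 8, value 76
- #2+#7: memory 10, value 85
- #5+#6+#7: memory 11, value 93
Minimum memory: 5 GB.

5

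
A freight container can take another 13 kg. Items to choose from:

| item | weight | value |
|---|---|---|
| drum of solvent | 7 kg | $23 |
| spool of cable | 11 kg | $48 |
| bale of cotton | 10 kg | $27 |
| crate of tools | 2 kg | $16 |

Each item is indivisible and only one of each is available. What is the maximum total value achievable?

Check high-value combinations within 13 kg:
- spool of cable+crate of tools: weight 11+2=13, value 48+16=64
- spool of cable: weight 11, value 48
- bale of cotton+crate of tools: weight 10+2=12, value 27+16=43
Best: $64.

$64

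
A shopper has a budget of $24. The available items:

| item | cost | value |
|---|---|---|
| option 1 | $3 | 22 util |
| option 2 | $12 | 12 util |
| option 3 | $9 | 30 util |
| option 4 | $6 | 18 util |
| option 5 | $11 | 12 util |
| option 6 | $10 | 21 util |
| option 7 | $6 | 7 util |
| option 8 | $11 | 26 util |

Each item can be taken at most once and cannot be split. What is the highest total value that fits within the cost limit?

78 util

This is a 0/1 knapsack; check combinations near the capacity.
- option 1+option 3+option 8: cost 3+9+11=23, value 22+30+26=78
- option 1+option 3+option 4+option 7: cost 3+9+6+6=24, value 22+30+18+7=77
- option 1+option 3+option 6: cost 3+9+10=22, value 22+30+21=73
Best: 78 util.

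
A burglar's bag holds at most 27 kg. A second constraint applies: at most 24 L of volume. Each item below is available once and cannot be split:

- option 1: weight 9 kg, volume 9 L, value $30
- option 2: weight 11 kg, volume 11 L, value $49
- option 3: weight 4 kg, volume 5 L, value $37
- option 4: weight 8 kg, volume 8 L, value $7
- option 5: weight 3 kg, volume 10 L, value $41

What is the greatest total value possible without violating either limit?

$108

Feasible sets respecting both limits:
- option 1+option 3+option 5: weight 16, volume 24, value 108
- option 2+option 3+option 4: weight 23, volume 24, value 93
- option 2+option 5: weight 14, volume 21, value 90
Best: $108.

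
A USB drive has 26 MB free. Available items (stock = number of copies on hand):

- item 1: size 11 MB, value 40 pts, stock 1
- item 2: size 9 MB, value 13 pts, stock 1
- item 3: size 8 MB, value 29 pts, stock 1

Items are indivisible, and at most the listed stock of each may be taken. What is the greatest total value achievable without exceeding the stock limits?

Top feasible selections:
- 1×item 1 + 1×item 3: size 19, value 69
- 1×item 1 + 1×item 2: size 20, value 53
- 1×item 2 + 1×item 3: size 17, value 42
- 1×item 1: size 11, value 40
Best: 69 pts.

69 pts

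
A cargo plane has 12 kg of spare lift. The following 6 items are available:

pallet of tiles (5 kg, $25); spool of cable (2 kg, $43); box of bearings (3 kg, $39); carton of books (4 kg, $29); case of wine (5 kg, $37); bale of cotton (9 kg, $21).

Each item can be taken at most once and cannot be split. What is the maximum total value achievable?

$119

Check high-value combinations within 12 kg:
- spool of cable+box of bearings+case of wine: weight 2+3+5=10, value 43+39+37=119
- spool of cable+box of bearings+carton of books: weight 2+3+4=9, value 43+39+29=111
- spool of cable+carton of books+case of wine: weight 2+4+5=11, value 43+29+37=109
- pallet of tiles+spool of cable+box of bearings: weight 5+2+3=10, value 25+43+39=107
- pallet of tiles+spool of cable+case of wine: weight 5+2+5=12, value 25+43+37=105
Best: $119.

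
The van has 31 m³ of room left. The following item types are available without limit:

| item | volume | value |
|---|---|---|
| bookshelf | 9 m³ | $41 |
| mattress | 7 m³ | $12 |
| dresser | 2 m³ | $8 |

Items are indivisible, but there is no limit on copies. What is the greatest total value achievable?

$139

Best value-per-unit is bookshelf at 41/9; filling with it alone gives 3×41 = 123.
Optimal mix: 3×bookshelf + 2×dresser → volume 31, value 139.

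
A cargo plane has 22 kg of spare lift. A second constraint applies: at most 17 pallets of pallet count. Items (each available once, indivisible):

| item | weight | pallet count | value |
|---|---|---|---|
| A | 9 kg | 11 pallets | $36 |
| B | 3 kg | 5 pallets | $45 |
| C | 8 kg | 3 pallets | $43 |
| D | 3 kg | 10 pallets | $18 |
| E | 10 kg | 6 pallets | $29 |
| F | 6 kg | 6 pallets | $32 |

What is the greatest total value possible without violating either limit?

Feasible sets respecting both limits:
- B+C+F: weight 17, pallet count 14, value 120
- B+C+E: weight 21, pallet count 14, value 117
- B+E+F: weight 19, pallet count 17, value 106
Best: $120.

$120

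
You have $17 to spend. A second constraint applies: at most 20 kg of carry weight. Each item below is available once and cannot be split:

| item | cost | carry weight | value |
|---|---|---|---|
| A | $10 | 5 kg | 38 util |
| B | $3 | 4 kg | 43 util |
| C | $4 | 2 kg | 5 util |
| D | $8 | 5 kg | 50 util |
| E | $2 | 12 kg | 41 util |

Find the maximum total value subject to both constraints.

Feasible sets respecting both limits:
- B+C+D: cost 15, carry weight 11, value 98
- C+D+E: cost 14, carry weight 19, value 96
- B+D: cost 11, carry weight 9, value 93
- D+E: cost 10, carry weight 17, value 91
Best: 98 util.

98 util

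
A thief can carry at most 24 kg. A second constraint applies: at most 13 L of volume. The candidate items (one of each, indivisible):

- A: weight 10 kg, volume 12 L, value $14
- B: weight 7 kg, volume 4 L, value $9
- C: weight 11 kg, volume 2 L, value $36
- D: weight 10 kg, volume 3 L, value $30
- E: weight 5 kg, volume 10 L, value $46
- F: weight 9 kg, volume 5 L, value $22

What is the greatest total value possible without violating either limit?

$82

Feasible sets respecting both limits:
- C+E: weight 16, volume 12, value 82
- D+E: weight 15, volume 13, value 76
- C+D: weight 21, volume 5, value 66
- C+F: weight 20, volume 7, value 58
Best: $82.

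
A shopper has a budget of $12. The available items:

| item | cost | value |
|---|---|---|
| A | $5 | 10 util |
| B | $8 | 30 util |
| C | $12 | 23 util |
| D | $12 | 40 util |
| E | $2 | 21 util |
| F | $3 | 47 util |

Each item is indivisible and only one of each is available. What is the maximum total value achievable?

Check high-value combinations within $12:
- A+E+F: cost 5+2+3=10, value 10+21+47=78
- B+F: cost 8+3=11, value 30+47=77
- E+F: cost 2+3=5, value 21+47=68
- A+F: cost 5+3=8, value 10+47=57
- B+E: cost 8+2=10, value 30+21=51
Best: 78 util.

78 util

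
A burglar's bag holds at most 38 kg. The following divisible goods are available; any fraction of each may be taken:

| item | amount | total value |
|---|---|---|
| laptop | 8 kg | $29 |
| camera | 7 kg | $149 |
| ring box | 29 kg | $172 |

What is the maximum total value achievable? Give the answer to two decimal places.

328.25

Take in order of value per unit:
- camera (149/7 per unit): all 7 → value 149, running total 149.00
- ring box (172/29 per unit): all 29 → value 172, running total 321.00
- laptop (29/8 per unit): 2 of 8 → value 2×29/8 = 7.2500, running total 328.25
Total 328.25.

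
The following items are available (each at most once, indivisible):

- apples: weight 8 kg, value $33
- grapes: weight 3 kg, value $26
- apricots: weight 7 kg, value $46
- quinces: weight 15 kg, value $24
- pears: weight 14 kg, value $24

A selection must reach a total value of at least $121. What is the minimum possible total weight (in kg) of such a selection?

32

Subsets with value ≥ 121, sorted by total weight:
- apples+grapes+apricots+pears: weight 32, value 129
- apples+grapes+apricots+quinces: weight 33, value 129
Minimum weight: 32 kg.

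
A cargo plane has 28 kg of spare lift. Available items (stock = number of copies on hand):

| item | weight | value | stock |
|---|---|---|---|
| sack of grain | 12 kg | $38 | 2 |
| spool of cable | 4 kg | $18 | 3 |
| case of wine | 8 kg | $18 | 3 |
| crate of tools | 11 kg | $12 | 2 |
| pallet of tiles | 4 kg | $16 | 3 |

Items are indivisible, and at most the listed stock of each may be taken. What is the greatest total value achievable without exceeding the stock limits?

$108

Top feasible selections:
- 1×sack of grain + 3×spool of cable + 1×pallet of tiles: weight 28, value 108
- 1×sack of grain + 2×spool of cable + 2×pallet of tiles: weight 28, value 106
- 3×spool of cable + 1×case of wine + 2×pallet of tiles: weight 28, value 104
Best: $108.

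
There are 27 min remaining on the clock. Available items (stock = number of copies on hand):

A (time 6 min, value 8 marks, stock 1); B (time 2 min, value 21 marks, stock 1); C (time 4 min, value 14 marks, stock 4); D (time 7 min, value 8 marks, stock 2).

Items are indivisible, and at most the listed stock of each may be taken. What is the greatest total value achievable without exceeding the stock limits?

Top feasible selections:
- 1×A + 1×B + 4×C: time 24, value 85
- 1×B + 4×C + 1×D: time 25, value 85
- 1×A + 1×B + 3×C + 1×D: time 27, value 79
- 1×B + 4×C: time 18, value 77
Best: 85 marks.

85 marks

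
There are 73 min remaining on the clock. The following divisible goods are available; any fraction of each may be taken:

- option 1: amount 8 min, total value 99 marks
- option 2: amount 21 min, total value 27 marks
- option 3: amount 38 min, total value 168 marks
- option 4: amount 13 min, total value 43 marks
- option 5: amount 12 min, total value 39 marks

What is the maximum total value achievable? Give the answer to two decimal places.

351.57

Take in order of value per unit:
- option 1 (99/8 per unit): all 8 → value 99, running total 99.00
- option 3 (168/38 per unit): all 38 → value 168, running total 267.00
- option 4 (43/13 per unit): all 13 → value 43, running total 310.00
- option 5 (39/12 per unit): all 12 → value 39, running total 349.00
- option 2 (27/21 per unit): 2 of 21 → value 2×27/21 = 2.5714, running total 351.57
Total 351.57.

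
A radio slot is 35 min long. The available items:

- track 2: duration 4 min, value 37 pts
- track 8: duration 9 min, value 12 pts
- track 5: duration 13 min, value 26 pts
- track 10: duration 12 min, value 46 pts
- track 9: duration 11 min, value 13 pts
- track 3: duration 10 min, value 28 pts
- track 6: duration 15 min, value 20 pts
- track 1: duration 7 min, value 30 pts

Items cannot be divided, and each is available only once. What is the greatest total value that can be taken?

141 pts

Check high-value combinations within 35 min:
- track 2+track 10+track 3+track 1: duration 4+12+10+7=33, value 37+46+28+30=141
- track 2+track 10+track 9+track 1: duration 4+12+11+7=34, value 37+46+13+30=126
- track 2+track 8+track 10+track 1: duration 4+9+12+7=32, value 37+12+46+30=125
- track 2+track 8+track 10+track 3: duration 4+9+12+10=35, value 37+12+46+28=123
- track 2+track 5+track 3+track 1: duration 4+13+10+7=34, value 37+26+28+30=121
Best: 141 pts.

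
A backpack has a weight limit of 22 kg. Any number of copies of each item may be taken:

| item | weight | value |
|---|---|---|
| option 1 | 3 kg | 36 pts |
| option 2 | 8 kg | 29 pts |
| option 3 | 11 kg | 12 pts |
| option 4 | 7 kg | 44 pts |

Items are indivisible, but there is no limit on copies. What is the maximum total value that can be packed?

Best value-per-unit is option 1 at 36/3, and filling with it alone uses weight 7×3=21. No mix of the others beats 7×36 = 252.

252 pts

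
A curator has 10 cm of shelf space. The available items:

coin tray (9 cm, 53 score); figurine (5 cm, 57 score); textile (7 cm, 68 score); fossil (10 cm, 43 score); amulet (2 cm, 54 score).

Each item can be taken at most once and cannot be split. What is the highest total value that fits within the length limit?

Check high-value combinations within 10 cm:
- textile+amulet: length 7+2=9, value 68+54=122
- figurine+amulet: length 5+2=7, value 57+54=111
- textile: length 7, value 68
- figurine: length 5, value 57
Best: 122 score.

122 score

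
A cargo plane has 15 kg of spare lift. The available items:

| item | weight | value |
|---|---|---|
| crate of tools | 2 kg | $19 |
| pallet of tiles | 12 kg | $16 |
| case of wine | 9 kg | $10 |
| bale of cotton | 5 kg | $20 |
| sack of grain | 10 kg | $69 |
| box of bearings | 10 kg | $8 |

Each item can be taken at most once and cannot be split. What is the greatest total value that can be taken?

Check high-value combinations within 15 kg:
- bale of cotton+sack of grain: weight 5+10=15, value 20+69=89
- crate of tools+sack of grain: weight 2+10=12, value 19+69=88
- sack of grain: weight 10, value 69
Best: $89.

$89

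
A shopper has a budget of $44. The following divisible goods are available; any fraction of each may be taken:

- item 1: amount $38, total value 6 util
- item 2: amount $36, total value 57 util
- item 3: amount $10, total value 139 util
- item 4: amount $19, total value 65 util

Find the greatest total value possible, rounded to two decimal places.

Take in order of value per unit:
- item 3 (139/10 per unit): all 10 → value 139, running total 139.00
- item 4 (65/19 per unit): all 19 → value 65, running total 204.00
- item 2 (57/36 per unit): 15 of 36 → value 15×57/36 = 23.7500, running total 227.75
Total 227.75.

227.75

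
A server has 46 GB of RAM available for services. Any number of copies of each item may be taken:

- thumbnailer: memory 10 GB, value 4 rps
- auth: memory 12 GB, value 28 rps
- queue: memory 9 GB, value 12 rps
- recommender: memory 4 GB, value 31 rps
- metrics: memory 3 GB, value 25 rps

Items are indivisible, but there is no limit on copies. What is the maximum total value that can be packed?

381 rps

Best value-per-unit is metrics at 25/3; filling with it alone gives 15×25 = 375.
Optimal mix: 1×recommender + 14×metrics → memory 46, value 381.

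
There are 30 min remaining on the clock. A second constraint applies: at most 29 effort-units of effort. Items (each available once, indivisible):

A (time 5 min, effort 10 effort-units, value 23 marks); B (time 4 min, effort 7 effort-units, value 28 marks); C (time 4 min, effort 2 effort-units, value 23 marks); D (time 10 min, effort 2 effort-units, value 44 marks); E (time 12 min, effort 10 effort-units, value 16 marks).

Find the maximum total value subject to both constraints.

Feasible sets respecting both limits:
- A+B+C+D: time 23, effort 21, value 118
- B+C+D+E: time 30, effort 21, value 111
- A+B+D: time 19, effort 19, value 95
- B+C+D: time 18, effort 11, value 95
Best: 118 marks.

118 marks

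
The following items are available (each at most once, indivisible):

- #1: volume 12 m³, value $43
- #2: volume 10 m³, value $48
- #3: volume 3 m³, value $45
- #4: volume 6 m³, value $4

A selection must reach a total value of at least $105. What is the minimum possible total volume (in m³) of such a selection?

Subsets with value ≥ 105, sorted by total volume:
- #1+#2+#3: volume 25, value 136
- #1+#2+#3+#4: volume 31, value 140
Minimum volume: 25 m³.

25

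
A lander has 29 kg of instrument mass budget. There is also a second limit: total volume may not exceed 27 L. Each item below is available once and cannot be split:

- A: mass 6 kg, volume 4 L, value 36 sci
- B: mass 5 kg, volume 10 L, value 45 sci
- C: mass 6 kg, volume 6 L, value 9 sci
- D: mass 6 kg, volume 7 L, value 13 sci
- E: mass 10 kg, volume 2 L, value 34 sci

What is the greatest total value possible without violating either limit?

128 sci

Feasible sets respecting both limits:
- A+B+D+E: mass 27, volume 23, value 128
- A+B+C+E: mass 27, volume 22, value 124
- A+B+E: mass 21, volume 16, value 115
Best: 128 sci.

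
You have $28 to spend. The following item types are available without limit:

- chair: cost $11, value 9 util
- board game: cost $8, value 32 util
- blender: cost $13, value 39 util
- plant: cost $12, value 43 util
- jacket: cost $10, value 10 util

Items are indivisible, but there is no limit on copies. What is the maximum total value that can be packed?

Best value-per-unit is board game at 32/8; filling with it alone gives 3×32 = 96.
Optimal mix: 2×board game + 1×plant → cost 28, value 107.

107 util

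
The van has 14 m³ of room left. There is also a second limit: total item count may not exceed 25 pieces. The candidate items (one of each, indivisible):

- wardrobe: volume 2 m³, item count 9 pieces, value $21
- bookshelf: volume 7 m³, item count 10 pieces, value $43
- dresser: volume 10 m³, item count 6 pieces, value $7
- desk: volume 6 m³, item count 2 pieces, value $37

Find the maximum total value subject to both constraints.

$80

Feasible sets respecting both limits:
- bookshelf+desk: volume 13, item count 12, value 80
- wardrobe+bookshelf: volume 9, item count 19, value 64
- wardrobe+desk: volume 8, item count 11, value 58
Best: $80.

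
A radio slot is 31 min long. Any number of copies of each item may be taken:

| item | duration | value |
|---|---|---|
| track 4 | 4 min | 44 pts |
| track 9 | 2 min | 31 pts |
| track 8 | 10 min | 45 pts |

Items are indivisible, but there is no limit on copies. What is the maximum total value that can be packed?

Best value-per-unit is track 9 at 31/2, and filling with it alone uses duration 15×2=30. No mix of the others beats 15×31 = 465.

465 pts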